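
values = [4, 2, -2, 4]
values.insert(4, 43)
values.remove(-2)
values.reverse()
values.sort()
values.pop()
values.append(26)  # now [2, 4, 4, 26]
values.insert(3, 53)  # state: [2, 4, 4, 53, 26]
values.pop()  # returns 26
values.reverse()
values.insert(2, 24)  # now [53, 4, 24, 4, 2]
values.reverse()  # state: [2, 4, 24, 4, 53]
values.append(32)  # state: [2, 4, 24, 4, 53, 32]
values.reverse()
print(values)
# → [32, 53, 4, 24, 4, 2]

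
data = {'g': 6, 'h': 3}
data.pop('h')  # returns 3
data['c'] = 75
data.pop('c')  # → 75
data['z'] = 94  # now {'g': 6, 'z': 94}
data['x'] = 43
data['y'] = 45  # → {'g': 6, 'z': 94, 'x': 43, 'y': 45}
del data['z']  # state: {'g': 6, 'x': 43, 'y': 45}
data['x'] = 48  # {'g': 6, 'x': 48, 'y': 45}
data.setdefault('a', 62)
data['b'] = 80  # {'g': 6, 'x': 48, 'y': 45, 'a': 62, 'b': 80}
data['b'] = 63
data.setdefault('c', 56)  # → 56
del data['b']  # {'g': 6, 'x': 48, 'y': 45, 'a': 62, 'c': 56}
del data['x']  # {'g': 6, 'y': 45, 'a': 62, 'c': 56}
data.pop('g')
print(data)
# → {'y': 45, 'a': 62, 'c': 56}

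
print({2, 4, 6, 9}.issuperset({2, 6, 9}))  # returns True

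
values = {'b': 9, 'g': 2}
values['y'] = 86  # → {'b': 9, 'g': 2, 'y': 86}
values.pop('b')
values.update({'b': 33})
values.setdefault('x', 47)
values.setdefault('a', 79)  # 79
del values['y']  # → {'g': 2, 'b': 33, 'x': 47, 'a': 79}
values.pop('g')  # 2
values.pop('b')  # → 33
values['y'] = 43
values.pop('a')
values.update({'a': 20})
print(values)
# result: {'x': 47, 'y': 43, 'a': 20}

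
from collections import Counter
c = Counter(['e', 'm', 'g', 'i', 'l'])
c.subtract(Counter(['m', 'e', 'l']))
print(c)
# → Counter({'g': 1, 'i': 1, 'e': 0, 'm': 0, 'l': 0})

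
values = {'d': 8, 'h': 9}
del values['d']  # {'h': 9}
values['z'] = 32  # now {'h': 9, 'z': 32}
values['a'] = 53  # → {'h': 9, 'z': 32, 'a': 53}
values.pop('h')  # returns 9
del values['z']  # {'a': 53}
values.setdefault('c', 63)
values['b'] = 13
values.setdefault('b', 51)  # 13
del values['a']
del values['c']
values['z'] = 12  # {'b': 13, 'z': 12}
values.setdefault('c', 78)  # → 78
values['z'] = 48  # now {'b': 13, 'z': 48, 'c': 78}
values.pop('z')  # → 48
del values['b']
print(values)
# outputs {'c': 78}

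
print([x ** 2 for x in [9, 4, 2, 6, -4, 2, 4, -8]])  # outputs [81, 16, 4, 36, 16, 4, 16, 64]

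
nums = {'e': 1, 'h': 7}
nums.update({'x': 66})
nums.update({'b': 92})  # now {'e': 1, 'h': 7, 'x': 66, 'b': 92}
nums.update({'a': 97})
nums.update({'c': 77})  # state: {'e': 1, 'h': 7, 'x': 66, 'b': 92, 'a': 97, 'c': 77}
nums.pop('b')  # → 92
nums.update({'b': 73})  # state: {'e': 1, 'h': 7, 'x': 66, 'a': 97, 'c': 77, 'b': 73}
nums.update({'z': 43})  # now {'e': 1, 'h': 7, 'x': 66, 'a': 97, 'c': 77, 'b': 73, 'z': 43}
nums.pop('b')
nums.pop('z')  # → 43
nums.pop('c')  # 77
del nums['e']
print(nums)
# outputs {'h': 7, 'x': 66, 'a': 97}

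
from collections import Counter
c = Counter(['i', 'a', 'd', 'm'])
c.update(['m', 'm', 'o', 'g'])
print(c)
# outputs Counter({'m': 3, 'i': 1, 'a': 1, 'd': 1, 'o': 1, 'g': 1})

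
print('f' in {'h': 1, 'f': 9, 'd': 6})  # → True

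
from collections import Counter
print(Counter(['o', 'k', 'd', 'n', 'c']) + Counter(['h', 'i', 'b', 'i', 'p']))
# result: Counter({'i': 2, 'o': 1, 'k': 1, 'd': 1, 'n': 1, 'c': 1, 'h': 1, 'b': 1, 'p': 1})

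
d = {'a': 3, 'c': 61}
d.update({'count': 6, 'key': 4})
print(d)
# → {'a': 3, 'c': 61, 'count': 6, 'key': 4}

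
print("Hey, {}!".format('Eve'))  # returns Hey, Eve!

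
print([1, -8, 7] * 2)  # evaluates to [1, -8, 7, 1, -8, 7]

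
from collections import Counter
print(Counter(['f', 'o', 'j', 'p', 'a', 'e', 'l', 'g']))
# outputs Counter({'f': 1, 'o': 1, 'j': 1, 'p': 1, 'a': 1, 'e': 1, 'l': 1, 'g': 1})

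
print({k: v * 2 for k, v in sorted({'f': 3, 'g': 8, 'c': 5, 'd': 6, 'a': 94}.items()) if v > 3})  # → {'a': 188, 'c': 10, 'd': 12, 'g': 16}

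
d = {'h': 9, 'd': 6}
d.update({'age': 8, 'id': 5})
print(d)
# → {'h': 9, 'd': 6, 'age': 8, 'id': 5}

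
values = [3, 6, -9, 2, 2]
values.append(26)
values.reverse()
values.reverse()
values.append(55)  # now [3, 6, -9, 2, 2, 26, 55]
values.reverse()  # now [55, 26, 2, 2, -9, 6, 3]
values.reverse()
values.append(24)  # [3, 6, -9, 2, 2, 26, 55, 24]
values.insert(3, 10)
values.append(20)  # [3, 6, -9, 10, 2, 2, 26, 55, 24, 20]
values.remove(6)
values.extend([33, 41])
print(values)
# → [3, -9, 10, 2, 2, 26, 55, 24, 20, 33, 41]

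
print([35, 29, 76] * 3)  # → [35, 29, 76, 35, 29, 76, 35, 29, 76]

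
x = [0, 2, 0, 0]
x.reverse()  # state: [0, 0, 2, 0]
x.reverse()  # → [0, 2, 0, 0]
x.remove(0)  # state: [2, 0, 0]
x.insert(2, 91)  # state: [2, 0, 91, 0]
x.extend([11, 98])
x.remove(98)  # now [2, 0, 91, 0, 11]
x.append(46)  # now [2, 0, 91, 0, 11, 46]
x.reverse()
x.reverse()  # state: [2, 0, 91, 0, 11, 46]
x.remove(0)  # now [2, 91, 0, 11, 46]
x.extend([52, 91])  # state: [2, 91, 0, 11, 46, 52, 91]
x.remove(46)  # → [2, 91, 0, 11, 52, 91]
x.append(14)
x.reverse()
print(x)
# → [14, 91, 52, 11, 0, 91, 2]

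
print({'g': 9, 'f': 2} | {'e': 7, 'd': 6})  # {'g': 9, 'f': 2, 'e': 7, 'd': 6}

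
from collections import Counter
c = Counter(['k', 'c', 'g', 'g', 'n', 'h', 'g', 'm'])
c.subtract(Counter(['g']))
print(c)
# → Counter({'g': 2, 'k': 1, 'c': 1, 'n': 1, 'h': 1, 'm': 1})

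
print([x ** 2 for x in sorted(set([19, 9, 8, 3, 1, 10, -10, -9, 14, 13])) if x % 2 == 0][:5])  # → [100, 64, 100, 196]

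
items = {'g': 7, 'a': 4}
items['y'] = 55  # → {'g': 7, 'a': 4, 'y': 55}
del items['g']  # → {'a': 4, 'y': 55}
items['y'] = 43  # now {'a': 4, 'y': 43}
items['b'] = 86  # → {'a': 4, 'y': 43, 'b': 86}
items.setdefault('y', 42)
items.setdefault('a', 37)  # 4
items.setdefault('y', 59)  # 43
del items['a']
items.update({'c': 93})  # {'y': 43, 'b': 86, 'c': 93}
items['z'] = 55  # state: {'y': 43, 'b': 86, 'c': 93, 'z': 55}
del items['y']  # {'b': 86, 'c': 93, 'z': 55}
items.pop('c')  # 93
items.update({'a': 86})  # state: {'b': 86, 'z': 55, 'a': 86}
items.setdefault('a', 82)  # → 86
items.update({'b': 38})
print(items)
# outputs {'b': 38, 'z': 55, 'a': 86}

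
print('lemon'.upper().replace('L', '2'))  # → 2EMON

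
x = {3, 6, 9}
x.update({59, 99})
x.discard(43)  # {3, 6, 9, 59, 99}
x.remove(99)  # {3, 6, 9, 59}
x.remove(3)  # {6, 9, 59}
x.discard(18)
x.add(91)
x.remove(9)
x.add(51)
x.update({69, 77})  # {6, 51, 59, 69, 77, 91}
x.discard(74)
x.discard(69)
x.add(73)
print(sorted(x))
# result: [6, 51, 59, 73, 77, 91]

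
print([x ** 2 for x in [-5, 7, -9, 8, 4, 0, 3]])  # [25, 49, 81, 64, 16, 0, 9]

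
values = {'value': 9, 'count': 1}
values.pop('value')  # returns 9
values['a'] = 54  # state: {'count': 1, 'a': 54}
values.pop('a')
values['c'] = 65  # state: {'count': 1, 'c': 65}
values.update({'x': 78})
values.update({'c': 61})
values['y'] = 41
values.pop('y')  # 41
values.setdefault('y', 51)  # 51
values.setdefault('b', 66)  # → 66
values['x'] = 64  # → {'count': 1, 'c': 61, 'x': 64, 'y': 51, 'b': 66}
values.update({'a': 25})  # {'count': 1, 'c': 61, 'x': 64, 'y': 51, 'b': 66, 'a': 25}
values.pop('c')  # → 61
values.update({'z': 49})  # {'count': 1, 'x': 64, 'y': 51, 'b': 66, 'a': 25, 'z': 49}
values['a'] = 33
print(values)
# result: {'count': 1, 'x': 64, 'y': 51, 'b': 66, 'a': 33, 'z': 49}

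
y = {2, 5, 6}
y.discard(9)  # {2, 5, 6}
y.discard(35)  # {2, 5, 6}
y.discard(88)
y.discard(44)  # {2, 5, 6}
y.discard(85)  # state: {2, 5, 6}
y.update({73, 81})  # {2, 5, 6, 73, 81}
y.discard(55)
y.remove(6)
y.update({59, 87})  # {2, 5, 59, 73, 81, 87}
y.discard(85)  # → {2, 5, 59, 73, 81, 87}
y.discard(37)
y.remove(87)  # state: {2, 5, 59, 73, 81}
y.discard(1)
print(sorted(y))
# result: [2, 5, 59, 73, 81]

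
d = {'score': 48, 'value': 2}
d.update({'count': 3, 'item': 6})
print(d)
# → {'score': 48, 'value': 2, 'count': 3, 'item': 6}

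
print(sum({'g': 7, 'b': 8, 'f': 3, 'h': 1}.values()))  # 19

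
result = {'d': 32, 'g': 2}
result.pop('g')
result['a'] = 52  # {'d': 32, 'a': 52}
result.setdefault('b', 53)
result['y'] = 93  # {'d': 32, 'a': 52, 'b': 53, 'y': 93}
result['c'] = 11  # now {'d': 32, 'a': 52, 'b': 53, 'y': 93, 'c': 11}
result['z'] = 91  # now {'d': 32, 'a': 52, 'b': 53, 'y': 93, 'c': 11, 'z': 91}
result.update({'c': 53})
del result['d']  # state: {'a': 52, 'b': 53, 'y': 93, 'c': 53, 'z': 91}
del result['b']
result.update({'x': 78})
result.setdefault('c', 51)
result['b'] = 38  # {'a': 52, 'y': 93, 'c': 53, 'z': 91, 'x': 78, 'b': 38}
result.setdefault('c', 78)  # 53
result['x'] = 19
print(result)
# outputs {'a': 52, 'y': 93, 'c': 53, 'z': 91, 'x': 19, 'b': 38}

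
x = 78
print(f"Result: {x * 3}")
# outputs Result: 234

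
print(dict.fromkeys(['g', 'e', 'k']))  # {'g': None, 'e': None, 'k': None}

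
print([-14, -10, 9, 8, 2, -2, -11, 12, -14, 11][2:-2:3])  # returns [9, -2]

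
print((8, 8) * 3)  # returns (8, 8, 8, 8, 8, 8)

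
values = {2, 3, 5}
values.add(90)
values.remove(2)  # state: {3, 5, 90}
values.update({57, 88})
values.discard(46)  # {3, 5, 57, 88, 90}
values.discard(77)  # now {3, 5, 57, 88, 90}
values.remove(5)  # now {3, 57, 88, 90}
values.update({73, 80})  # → {3, 57, 73, 80, 88, 90}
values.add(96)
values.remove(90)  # {3, 57, 73, 80, 88, 96}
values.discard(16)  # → {3, 57, 73, 80, 88, 96}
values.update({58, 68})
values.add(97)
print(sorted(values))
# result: [3, 57, 58, 68, 73, 80, 88, 96, 97]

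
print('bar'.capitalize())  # Bar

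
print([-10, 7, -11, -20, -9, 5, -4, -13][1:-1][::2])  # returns [7, -20, 5]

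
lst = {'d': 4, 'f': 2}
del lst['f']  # {'d': 4}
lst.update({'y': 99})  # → {'d': 4, 'y': 99}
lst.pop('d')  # 4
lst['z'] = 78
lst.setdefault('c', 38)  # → 38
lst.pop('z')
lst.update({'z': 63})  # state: {'y': 99, 'c': 38, 'z': 63}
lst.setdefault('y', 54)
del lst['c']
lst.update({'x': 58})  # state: {'y': 99, 'z': 63, 'x': 58}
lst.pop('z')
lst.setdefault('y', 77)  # 99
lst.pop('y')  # 99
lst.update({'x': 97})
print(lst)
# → {'x': 97}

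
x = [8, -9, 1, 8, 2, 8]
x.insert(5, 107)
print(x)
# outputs [8, -9, 1, 8, 2, 107, 8]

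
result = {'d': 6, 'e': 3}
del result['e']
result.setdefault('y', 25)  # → 25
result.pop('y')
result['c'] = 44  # {'d': 6, 'c': 44}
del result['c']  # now {'d': 6}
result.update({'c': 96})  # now {'d': 6, 'c': 96}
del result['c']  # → {'d': 6}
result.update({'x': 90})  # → {'d': 6, 'x': 90}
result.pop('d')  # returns 6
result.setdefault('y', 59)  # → 59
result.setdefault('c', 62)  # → 62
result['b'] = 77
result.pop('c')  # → 62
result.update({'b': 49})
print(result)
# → {'x': 90, 'y': 59, 'b': 49}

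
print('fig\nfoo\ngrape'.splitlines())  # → ['fig', 'foo', 'grape']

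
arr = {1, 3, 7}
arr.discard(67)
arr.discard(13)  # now {1, 3, 7}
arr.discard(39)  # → {1, 3, 7}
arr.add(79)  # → {1, 3, 7, 79}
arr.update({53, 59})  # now {1, 3, 7, 53, 59, 79}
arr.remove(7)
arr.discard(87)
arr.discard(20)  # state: {1, 3, 53, 59, 79}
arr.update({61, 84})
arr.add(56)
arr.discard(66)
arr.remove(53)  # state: {1, 3, 56, 59, 61, 79, 84}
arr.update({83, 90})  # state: {1, 3, 56, 59, 61, 79, 83, 84, 90}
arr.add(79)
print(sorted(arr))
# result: [1, 3, 56, 59, 61, 79, 83, 84, 90]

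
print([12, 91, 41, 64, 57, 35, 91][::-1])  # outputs [91, 35, 57, 64, 41, 91, 12]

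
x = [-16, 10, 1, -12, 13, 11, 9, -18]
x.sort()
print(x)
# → [-18, -16, -12, 1, 9, 10, 11, 13]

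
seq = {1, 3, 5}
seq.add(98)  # {1, 3, 5, 98}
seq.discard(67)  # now {1, 3, 5, 98}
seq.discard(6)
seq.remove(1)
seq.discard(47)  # {3, 5, 98}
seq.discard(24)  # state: {3, 5, 98}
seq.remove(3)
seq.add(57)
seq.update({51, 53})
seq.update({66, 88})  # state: {5, 51, 53, 57, 66, 88, 98}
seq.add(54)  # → {5, 51, 53, 54, 57, 66, 88, 98}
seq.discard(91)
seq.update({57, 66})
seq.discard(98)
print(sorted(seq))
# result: [5, 51, 53, 54, 57, 66, 88]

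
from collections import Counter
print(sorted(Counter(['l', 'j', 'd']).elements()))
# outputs ['d', 'j', 'l']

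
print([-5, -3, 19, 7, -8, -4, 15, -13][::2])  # [-5, 19, -8, 15]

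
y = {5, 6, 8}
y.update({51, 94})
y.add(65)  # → {5, 6, 8, 51, 65, 94}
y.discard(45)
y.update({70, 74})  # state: {5, 6, 8, 51, 65, 70, 74, 94}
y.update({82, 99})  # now {5, 6, 8, 51, 65, 70, 74, 82, 94, 99}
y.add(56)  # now {5, 6, 8, 51, 56, 65, 70, 74, 82, 94, 99}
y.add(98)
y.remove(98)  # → {5, 6, 8, 51, 56, 65, 70, 74, 82, 94, 99}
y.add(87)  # {5, 6, 8, 51, 56, 65, 70, 74, 82, 87, 94, 99}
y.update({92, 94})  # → {5, 6, 8, 51, 56, 65, 70, 74, 82, 87, 92, 94, 99}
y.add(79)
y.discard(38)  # {5, 6, 8, 51, 56, 65, 70, 74, 79, 82, 87, 92, 94, 99}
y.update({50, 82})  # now {5, 6, 8, 50, 51, 56, 65, 70, 74, 79, 82, 87, 92, 94, 99}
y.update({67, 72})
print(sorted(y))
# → [5, 6, 8, 50, 51, 56, 65, 67, 70, 72, 74, 79, 82, 87, 92, 94, 99]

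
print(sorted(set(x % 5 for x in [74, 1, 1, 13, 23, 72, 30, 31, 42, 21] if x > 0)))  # [0, 1, 2, 3, 4]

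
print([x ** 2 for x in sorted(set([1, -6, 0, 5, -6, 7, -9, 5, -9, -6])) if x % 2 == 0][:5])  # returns [36, 0]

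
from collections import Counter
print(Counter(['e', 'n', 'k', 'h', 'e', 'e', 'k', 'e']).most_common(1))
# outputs [('e', 4)]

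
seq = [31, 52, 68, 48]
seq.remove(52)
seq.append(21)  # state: [31, 68, 48, 21]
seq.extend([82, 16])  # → [31, 68, 48, 21, 82, 16]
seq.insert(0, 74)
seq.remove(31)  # [74, 68, 48, 21, 82, 16]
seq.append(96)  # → [74, 68, 48, 21, 82, 16, 96]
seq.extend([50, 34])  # [74, 68, 48, 21, 82, 16, 96, 50, 34]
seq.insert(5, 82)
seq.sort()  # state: [16, 21, 34, 48, 50, 68, 74, 82, 82, 96]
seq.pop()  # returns 96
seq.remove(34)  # [16, 21, 48, 50, 68, 74, 82, 82]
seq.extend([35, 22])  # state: [16, 21, 48, 50, 68, 74, 82, 82, 35, 22]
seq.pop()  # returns 22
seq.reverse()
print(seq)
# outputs [35, 82, 82, 74, 68, 50, 48, 21, 16]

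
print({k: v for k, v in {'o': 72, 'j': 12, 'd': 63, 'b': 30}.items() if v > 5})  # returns {'o': 72, 'j': 12, 'd': 63, 'b': 30}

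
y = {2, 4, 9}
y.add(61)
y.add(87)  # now {2, 4, 9, 61, 87}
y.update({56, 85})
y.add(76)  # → {2, 4, 9, 56, 61, 76, 85, 87}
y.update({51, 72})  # {2, 4, 9, 51, 56, 61, 72, 76, 85, 87}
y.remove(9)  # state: {2, 4, 51, 56, 61, 72, 76, 85, 87}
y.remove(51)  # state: {2, 4, 56, 61, 72, 76, 85, 87}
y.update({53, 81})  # {2, 4, 53, 56, 61, 72, 76, 81, 85, 87}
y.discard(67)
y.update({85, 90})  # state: {2, 4, 53, 56, 61, 72, 76, 81, 85, 87, 90}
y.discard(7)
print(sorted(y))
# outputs [2, 4, 53, 56, 61, 72, 76, 81, 85, 87, 90]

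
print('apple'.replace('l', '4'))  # app4e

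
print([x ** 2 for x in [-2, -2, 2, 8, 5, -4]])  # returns [4, 4, 4, 64, 25, 16]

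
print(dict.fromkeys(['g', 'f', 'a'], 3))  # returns {'g': 3, 'f': 3, 'a': 3}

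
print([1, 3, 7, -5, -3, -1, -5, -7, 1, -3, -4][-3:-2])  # [1]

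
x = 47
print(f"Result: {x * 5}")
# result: Result: 235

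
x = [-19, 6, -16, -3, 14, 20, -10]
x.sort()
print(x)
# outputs [-19, -16, -10, -3, 6, 14, 20]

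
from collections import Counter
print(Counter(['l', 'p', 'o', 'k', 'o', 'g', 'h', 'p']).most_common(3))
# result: [('p', 2), ('o', 2), ('l', 1)]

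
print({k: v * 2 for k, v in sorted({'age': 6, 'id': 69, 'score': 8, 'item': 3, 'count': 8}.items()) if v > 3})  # {'age': 12, 'count': 16, 'id': 138, 'score': 16}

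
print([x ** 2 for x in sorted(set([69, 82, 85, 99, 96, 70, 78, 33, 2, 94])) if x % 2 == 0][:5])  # [4, 4900, 6084, 6724, 8836]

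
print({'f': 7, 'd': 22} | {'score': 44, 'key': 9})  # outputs {'f': 7, 'd': 22, 'score': 44, 'key': 9}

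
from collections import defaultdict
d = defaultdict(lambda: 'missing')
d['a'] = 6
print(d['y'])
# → missing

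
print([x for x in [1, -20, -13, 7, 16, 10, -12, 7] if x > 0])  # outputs [1, 7, 16, 10, 7]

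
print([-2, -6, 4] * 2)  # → [-2, -6, 4, -2, -6, 4]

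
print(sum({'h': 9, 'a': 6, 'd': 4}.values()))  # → 19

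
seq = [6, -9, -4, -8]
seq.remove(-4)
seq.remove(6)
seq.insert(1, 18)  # [-9, 18, -8]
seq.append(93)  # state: [-9, 18, -8, 93]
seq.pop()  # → 93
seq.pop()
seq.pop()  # 18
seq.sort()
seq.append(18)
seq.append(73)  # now [-9, 18, 73]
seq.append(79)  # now [-9, 18, 73, 79]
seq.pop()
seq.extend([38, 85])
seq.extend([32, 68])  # [-9, 18, 73, 38, 85, 32, 68]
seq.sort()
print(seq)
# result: [-9, 18, 32, 38, 68, 73, 85]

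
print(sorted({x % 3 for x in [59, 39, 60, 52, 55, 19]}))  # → [0, 1, 2]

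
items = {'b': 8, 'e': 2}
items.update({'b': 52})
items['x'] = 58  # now {'b': 52, 'e': 2, 'x': 58}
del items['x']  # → {'b': 52, 'e': 2}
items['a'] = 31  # {'b': 52, 'e': 2, 'a': 31}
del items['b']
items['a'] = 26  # {'e': 2, 'a': 26}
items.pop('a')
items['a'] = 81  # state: {'e': 2, 'a': 81}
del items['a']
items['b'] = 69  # {'e': 2, 'b': 69}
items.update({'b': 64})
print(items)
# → {'e': 2, 'b': 64}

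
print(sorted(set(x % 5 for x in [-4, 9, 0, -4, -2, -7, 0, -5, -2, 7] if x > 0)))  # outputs [2, 4]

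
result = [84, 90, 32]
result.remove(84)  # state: [90, 32]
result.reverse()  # [32, 90]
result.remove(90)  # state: [32]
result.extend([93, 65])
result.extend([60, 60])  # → [32, 93, 65, 60, 60]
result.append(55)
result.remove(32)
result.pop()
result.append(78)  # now [93, 65, 60, 60, 78]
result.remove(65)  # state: [93, 60, 60, 78]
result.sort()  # [60, 60, 78, 93]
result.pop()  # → 93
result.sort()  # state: [60, 60, 78]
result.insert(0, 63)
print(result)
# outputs [63, 60, 60, 78]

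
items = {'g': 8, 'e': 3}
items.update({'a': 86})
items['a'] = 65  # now {'g': 8, 'e': 3, 'a': 65}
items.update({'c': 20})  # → {'g': 8, 'e': 3, 'a': 65, 'c': 20}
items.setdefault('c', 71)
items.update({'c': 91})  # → {'g': 8, 'e': 3, 'a': 65, 'c': 91}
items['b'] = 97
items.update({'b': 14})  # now {'g': 8, 'e': 3, 'a': 65, 'c': 91, 'b': 14}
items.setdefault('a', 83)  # 65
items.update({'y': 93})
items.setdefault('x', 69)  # 69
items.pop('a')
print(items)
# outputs {'g': 8, 'e': 3, 'c': 91, 'b': 14, 'y': 93, 'x': 69}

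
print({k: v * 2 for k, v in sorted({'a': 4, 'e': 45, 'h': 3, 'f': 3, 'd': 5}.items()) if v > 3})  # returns {'a': 8, 'd': 10, 'e': 90}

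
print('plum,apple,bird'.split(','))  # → ['plum', 'apple', 'bird']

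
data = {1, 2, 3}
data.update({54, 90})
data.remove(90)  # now {1, 2, 3, 54}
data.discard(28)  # {1, 2, 3, 54}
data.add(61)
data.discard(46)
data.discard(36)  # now {1, 2, 3, 54, 61}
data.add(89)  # {1, 2, 3, 54, 61, 89}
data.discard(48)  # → {1, 2, 3, 54, 61, 89}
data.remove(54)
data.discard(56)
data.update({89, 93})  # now {1, 2, 3, 61, 89, 93}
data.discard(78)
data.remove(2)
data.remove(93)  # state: {1, 3, 61, 89}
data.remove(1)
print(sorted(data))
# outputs [3, 61, 89]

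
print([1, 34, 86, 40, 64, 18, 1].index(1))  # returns 0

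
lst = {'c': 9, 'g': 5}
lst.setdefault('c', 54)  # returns 9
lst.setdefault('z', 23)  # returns 23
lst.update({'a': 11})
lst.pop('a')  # 11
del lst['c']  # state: {'g': 5, 'z': 23}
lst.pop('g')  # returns 5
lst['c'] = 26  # {'z': 23, 'c': 26}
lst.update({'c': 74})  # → {'z': 23, 'c': 74}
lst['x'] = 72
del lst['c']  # {'z': 23, 'x': 72}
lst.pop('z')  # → 23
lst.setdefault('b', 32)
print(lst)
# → {'x': 72, 'b': 32}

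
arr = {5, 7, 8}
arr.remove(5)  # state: {7, 8}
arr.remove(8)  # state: {7}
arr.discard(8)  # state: {7}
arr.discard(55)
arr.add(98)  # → {7, 98}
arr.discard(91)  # {7, 98}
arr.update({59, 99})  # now {7, 59, 98, 99}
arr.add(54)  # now {7, 54, 59, 98, 99}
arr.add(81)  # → {7, 54, 59, 81, 98, 99}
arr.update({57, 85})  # {7, 54, 57, 59, 81, 85, 98, 99}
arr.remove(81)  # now {7, 54, 57, 59, 85, 98, 99}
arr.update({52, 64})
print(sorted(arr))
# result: [7, 52, 54, 57, 59, 64, 85, 98, 99]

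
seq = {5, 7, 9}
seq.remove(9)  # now {5, 7}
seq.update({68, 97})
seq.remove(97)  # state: {5, 7, 68}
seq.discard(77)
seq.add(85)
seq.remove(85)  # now {5, 7, 68}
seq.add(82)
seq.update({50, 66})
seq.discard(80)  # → {5, 7, 50, 66, 68, 82}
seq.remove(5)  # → {7, 50, 66, 68, 82}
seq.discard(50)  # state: {7, 66, 68, 82}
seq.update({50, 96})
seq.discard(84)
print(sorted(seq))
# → [7, 50, 66, 68, 82, 96]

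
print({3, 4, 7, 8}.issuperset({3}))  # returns True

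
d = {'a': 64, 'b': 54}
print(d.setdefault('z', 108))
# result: 108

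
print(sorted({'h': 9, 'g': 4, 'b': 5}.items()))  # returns [('b', 5), ('g', 4), ('h', 9)]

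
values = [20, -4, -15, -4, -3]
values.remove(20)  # [-4, -15, -4, -3]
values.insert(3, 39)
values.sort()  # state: [-15, -4, -4, -3, 39]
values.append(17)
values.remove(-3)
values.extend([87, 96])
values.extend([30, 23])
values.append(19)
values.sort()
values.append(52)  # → [-15, -4, -4, 17, 19, 23, 30, 39, 87, 96, 52]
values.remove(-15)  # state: [-4, -4, 17, 19, 23, 30, 39, 87, 96, 52]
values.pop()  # 52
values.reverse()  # [96, 87, 39, 30, 23, 19, 17, -4, -4]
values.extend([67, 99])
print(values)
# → [96, 87, 39, 30, 23, 19, 17, -4, -4, 67, 99]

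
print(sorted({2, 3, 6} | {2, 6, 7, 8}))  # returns [2, 3, 6, 7, 8]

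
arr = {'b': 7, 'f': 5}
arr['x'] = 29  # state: {'b': 7, 'f': 5, 'x': 29}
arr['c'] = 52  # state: {'b': 7, 'f': 5, 'x': 29, 'c': 52}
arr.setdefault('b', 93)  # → 7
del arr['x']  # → {'b': 7, 'f': 5, 'c': 52}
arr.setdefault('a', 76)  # 76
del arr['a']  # {'b': 7, 'f': 5, 'c': 52}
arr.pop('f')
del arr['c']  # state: {'b': 7}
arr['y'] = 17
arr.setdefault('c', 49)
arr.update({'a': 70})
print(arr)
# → {'b': 7, 'y': 17, 'c': 49, 'a': 70}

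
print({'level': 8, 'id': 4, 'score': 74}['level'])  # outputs 8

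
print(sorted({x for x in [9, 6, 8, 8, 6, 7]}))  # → [6, 7, 8, 9]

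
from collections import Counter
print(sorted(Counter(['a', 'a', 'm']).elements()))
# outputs ['a', 'a', 'm']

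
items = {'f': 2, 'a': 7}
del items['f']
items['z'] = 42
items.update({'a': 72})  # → {'a': 72, 'z': 42}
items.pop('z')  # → 42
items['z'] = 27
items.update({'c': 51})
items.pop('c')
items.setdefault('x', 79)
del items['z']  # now {'a': 72, 'x': 79}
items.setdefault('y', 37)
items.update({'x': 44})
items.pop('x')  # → 44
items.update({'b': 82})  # {'a': 72, 'y': 37, 'b': 82}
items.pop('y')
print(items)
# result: {'a': 72, 'b': 82}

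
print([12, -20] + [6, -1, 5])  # [12, -20, 6, -1, 5]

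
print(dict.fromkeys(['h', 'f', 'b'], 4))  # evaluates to {'h': 4, 'f': 4, 'b': 4}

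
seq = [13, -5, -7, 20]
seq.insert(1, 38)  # [13, 38, -5, -7, 20]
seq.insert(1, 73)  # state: [13, 73, 38, -5, -7, 20]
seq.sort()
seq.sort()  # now [-7, -5, 13, 20, 38, 73]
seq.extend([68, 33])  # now [-7, -5, 13, 20, 38, 73, 68, 33]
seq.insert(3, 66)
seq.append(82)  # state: [-7, -5, 13, 66, 20, 38, 73, 68, 33, 82]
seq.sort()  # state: [-7, -5, 13, 20, 33, 38, 66, 68, 73, 82]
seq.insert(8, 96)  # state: [-7, -5, 13, 20, 33, 38, 66, 68, 96, 73, 82]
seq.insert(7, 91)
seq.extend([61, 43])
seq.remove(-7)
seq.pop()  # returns 43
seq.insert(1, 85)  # [-5, 85, 13, 20, 33, 38, 66, 91, 68, 96, 73, 82, 61]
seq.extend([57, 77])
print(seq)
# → [-5, 85, 13, 20, 33, 38, 66, 91, 68, 96, 73, 82, 61, 57, 77]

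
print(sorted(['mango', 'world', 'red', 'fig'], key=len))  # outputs ['red', 'fig', 'mango', 'world']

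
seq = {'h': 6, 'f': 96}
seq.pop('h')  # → 6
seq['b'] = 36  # {'f': 96, 'b': 36}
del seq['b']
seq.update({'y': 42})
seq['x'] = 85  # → {'f': 96, 'y': 42, 'x': 85}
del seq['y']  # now {'f': 96, 'x': 85}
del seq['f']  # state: {'x': 85}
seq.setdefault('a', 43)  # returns 43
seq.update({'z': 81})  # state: {'x': 85, 'a': 43, 'z': 81}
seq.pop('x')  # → 85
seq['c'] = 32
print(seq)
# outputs {'a': 43, 'z': 81, 'c': 32}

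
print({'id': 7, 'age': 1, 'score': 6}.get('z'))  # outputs None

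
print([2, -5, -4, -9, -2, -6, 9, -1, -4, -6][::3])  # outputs [2, -9, 9, -6]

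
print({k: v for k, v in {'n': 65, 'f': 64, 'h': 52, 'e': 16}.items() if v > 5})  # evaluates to {'n': 65, 'f': 64, 'h': 52, 'e': 16}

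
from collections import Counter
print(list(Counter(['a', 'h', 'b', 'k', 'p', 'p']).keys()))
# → ['a', 'h', 'b', 'k', 'p']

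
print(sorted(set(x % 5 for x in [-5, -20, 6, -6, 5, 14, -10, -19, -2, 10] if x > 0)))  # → [0, 1, 4]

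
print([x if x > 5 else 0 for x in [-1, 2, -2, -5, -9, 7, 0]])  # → [0, 0, 0, 0, 0, 7, 0]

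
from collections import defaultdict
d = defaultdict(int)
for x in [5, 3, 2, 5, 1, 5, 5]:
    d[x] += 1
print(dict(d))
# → {5: 4, 3: 1, 2: 1, 1: 1}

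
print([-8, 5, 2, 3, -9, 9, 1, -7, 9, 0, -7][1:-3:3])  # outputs [5, -9, -7]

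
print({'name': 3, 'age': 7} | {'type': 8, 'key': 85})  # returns {'name': 3, 'age': 7, 'type': 8, 'key': 85}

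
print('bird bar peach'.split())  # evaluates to ['bird', 'bar', 'peach']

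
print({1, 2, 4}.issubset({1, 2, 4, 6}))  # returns True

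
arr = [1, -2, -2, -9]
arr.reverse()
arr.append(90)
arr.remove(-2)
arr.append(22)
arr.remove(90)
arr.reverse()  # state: [22, 1, -2, -9]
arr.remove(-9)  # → [22, 1, -2]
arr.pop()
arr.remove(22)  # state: [1]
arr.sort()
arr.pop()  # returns 1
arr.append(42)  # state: [42]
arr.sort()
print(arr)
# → [42]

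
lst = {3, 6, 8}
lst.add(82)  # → {3, 6, 8, 82}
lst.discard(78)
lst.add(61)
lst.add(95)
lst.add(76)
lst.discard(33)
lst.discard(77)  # {3, 6, 8, 61, 76, 82, 95}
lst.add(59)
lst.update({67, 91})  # {3, 6, 8, 59, 61, 67, 76, 82, 91, 95}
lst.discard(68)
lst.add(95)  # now {3, 6, 8, 59, 61, 67, 76, 82, 91, 95}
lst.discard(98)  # {3, 6, 8, 59, 61, 67, 76, 82, 91, 95}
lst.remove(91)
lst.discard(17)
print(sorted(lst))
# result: [3, 6, 8, 59, 61, 67, 76, 82, 95]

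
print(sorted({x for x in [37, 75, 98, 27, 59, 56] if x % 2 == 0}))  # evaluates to [56, 98]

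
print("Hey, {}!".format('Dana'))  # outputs Hey, Dana!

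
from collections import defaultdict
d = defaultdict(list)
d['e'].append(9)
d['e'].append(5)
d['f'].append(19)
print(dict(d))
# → {'e': [9, 5], 'f': [19]}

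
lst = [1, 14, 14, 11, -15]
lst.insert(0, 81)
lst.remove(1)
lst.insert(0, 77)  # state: [77, 81, 14, 14, 11, -15]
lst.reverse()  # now [-15, 11, 14, 14, 81, 77]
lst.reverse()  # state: [77, 81, 14, 14, 11, -15]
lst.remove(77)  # [81, 14, 14, 11, -15]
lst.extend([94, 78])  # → [81, 14, 14, 11, -15, 94, 78]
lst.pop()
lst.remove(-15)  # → [81, 14, 14, 11, 94]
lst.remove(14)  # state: [81, 14, 11, 94]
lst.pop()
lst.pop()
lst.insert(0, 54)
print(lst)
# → [54, 81, 14]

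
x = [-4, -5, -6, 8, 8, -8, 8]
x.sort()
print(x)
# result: [-8, -6, -5, -4, 8, 8, 8]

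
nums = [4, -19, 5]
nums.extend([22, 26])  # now [4, -19, 5, 22, 26]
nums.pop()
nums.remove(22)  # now [4, -19, 5]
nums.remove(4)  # [-19, 5]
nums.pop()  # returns 5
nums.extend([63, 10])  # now [-19, 63, 10]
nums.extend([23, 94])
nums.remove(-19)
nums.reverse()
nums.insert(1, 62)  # [94, 62, 23, 10, 63]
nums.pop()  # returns 63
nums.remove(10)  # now [94, 62, 23]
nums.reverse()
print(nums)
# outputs [23, 62, 94]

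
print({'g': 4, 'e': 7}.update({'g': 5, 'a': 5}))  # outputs None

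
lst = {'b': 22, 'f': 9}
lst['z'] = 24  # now {'b': 22, 'f': 9, 'z': 24}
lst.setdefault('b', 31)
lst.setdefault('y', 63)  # 63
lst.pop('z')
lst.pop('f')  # 9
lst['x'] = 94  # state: {'b': 22, 'y': 63, 'x': 94}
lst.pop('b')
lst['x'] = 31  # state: {'y': 63, 'x': 31}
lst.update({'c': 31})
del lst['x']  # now {'y': 63, 'c': 31}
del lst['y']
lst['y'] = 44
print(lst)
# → {'c': 31, 'y': 44}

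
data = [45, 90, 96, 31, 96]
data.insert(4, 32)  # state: [45, 90, 96, 31, 32, 96]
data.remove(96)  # [45, 90, 31, 32, 96]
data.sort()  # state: [31, 32, 45, 90, 96]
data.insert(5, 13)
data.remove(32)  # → [31, 45, 90, 96, 13]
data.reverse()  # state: [13, 96, 90, 45, 31]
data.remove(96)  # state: [13, 90, 45, 31]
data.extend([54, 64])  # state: [13, 90, 45, 31, 54, 64]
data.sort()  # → [13, 31, 45, 54, 64, 90]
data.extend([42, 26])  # [13, 31, 45, 54, 64, 90, 42, 26]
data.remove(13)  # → [31, 45, 54, 64, 90, 42, 26]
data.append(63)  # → [31, 45, 54, 64, 90, 42, 26, 63]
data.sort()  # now [26, 31, 42, 45, 54, 63, 64, 90]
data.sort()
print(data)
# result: [26, 31, 42, 45, 54, 63, 64, 90]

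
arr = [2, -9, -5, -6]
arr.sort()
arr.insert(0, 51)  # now [51, -9, -6, -5, 2]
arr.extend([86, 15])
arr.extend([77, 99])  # [51, -9, -6, -5, 2, 86, 15, 77, 99]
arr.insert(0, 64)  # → [64, 51, -9, -6, -5, 2, 86, 15, 77, 99]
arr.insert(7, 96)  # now [64, 51, -9, -6, -5, 2, 86, 96, 15, 77, 99]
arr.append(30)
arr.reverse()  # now [30, 99, 77, 15, 96, 86, 2, -5, -6, -9, 51, 64]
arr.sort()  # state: [-9, -6, -5, 2, 15, 30, 51, 64, 77, 86, 96, 99]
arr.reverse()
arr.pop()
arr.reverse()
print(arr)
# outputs [-6, -5, 2, 15, 30, 51, 64, 77, 86, 96, 99]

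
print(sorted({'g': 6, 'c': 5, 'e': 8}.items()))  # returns [('c', 5), ('e', 8), ('g', 6)]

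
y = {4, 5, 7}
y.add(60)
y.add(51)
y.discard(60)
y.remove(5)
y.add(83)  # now {4, 7, 51, 83}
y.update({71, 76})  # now {4, 7, 51, 71, 76, 83}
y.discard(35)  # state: {4, 7, 51, 71, 76, 83}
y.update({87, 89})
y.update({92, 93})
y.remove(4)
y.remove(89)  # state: {7, 51, 71, 76, 83, 87, 92, 93}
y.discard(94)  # {7, 51, 71, 76, 83, 87, 92, 93}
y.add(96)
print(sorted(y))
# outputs [7, 51, 71, 76, 83, 87, 92, 93, 96]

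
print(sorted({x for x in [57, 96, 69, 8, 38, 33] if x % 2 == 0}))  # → [8, 38, 96]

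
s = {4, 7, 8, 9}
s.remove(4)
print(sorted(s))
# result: [7, 8, 9]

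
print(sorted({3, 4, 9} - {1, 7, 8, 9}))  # [3, 4]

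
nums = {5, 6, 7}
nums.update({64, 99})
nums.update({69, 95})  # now {5, 6, 7, 64, 69, 95, 99}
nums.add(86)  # {5, 6, 7, 64, 69, 86, 95, 99}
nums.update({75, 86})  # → {5, 6, 7, 64, 69, 75, 86, 95, 99}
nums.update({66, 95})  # {5, 6, 7, 64, 66, 69, 75, 86, 95, 99}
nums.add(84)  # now {5, 6, 7, 64, 66, 69, 75, 84, 86, 95, 99}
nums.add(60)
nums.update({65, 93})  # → {5, 6, 7, 60, 64, 65, 66, 69, 75, 84, 86, 93, 95, 99}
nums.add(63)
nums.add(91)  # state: {5, 6, 7, 60, 63, 64, 65, 66, 69, 75, 84, 86, 91, 93, 95, 99}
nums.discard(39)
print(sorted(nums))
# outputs [5, 6, 7, 60, 63, 64, 65, 66, 69, 75, 84, 86, 91, 93, 95, 99]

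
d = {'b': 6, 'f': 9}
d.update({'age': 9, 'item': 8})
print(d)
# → {'b': 6, 'f': 9, 'age': 9, 'item': 8}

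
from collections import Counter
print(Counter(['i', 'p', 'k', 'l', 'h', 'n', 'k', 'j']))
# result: Counter({'k': 2, 'i': 1, 'p': 1, 'l': 1, 'h': 1, 'n': 1, 'j': 1})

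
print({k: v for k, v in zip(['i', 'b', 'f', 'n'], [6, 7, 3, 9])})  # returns {'i': 6, 'b': 7, 'f': 3, 'n': 9}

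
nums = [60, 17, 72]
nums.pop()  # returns 72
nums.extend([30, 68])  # [60, 17, 30, 68]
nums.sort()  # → [17, 30, 60, 68]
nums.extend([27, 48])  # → [17, 30, 60, 68, 27, 48]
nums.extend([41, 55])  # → [17, 30, 60, 68, 27, 48, 41, 55]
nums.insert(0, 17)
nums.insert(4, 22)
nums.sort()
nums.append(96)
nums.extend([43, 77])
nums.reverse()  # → [77, 43, 96, 68, 60, 55, 48, 41, 30, 27, 22, 17, 17]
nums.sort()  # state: [17, 17, 22, 27, 30, 41, 43, 48, 55, 60, 68, 77, 96]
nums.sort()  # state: [17, 17, 22, 27, 30, 41, 43, 48, 55, 60, 68, 77, 96]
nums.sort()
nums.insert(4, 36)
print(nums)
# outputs [17, 17, 22, 27, 36, 30, 41, 43, 48, 55, 60, 68, 77, 96]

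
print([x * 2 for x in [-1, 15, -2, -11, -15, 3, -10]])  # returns [-2, 30, -4, -22, -30, 6, -20]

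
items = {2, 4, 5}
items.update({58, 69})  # {2, 4, 5, 58, 69}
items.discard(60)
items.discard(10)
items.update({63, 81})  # {2, 4, 5, 58, 63, 69, 81}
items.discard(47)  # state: {2, 4, 5, 58, 63, 69, 81}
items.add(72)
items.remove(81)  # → {2, 4, 5, 58, 63, 69, 72}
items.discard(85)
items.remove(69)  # {2, 4, 5, 58, 63, 72}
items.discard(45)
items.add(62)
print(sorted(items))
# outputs [2, 4, 5, 58, 62, 63, 72]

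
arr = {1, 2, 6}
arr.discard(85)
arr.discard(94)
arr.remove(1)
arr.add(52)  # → {2, 6, 52}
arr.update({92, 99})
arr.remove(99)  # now {2, 6, 52, 92}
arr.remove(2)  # {6, 52, 92}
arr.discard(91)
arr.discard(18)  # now {6, 52, 92}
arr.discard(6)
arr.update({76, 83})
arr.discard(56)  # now {52, 76, 83, 92}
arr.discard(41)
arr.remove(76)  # {52, 83, 92}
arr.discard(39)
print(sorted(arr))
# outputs [52, 83, 92]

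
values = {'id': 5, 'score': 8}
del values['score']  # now {'id': 5}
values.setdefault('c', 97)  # 97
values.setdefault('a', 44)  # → 44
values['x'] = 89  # {'id': 5, 'c': 97, 'a': 44, 'x': 89}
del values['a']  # {'id': 5, 'c': 97, 'x': 89}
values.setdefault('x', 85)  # 89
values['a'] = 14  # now {'id': 5, 'c': 97, 'x': 89, 'a': 14}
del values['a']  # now {'id': 5, 'c': 97, 'x': 89}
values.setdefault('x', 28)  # 89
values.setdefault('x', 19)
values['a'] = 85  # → {'id': 5, 'c': 97, 'x': 89, 'a': 85}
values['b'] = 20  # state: {'id': 5, 'c': 97, 'x': 89, 'a': 85, 'b': 20}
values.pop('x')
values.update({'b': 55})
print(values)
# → {'id': 5, 'c': 97, 'a': 85, 'b': 55}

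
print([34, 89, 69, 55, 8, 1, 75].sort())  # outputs None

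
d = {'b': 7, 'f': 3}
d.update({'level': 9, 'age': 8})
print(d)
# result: {'b': 7, 'f': 3, 'level': 9, 'age': 8}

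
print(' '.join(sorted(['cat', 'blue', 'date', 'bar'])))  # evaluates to bar blue cat date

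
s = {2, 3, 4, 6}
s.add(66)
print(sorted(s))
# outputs [2, 3, 4, 6, 66]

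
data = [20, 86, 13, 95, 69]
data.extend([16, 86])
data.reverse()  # [86, 16, 69, 95, 13, 86, 20]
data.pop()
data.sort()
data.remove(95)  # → [13, 16, 69, 86, 86]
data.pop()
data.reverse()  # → [86, 69, 16, 13]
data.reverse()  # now [13, 16, 69, 86]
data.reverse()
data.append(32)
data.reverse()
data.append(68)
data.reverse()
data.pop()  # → 32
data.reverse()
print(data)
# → [13, 16, 69, 86, 68]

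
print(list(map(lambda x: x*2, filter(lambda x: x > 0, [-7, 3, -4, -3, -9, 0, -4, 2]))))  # [6, 4]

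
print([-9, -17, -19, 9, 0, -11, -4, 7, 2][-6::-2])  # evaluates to [9, -17]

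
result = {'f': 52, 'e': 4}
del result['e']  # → {'f': 52}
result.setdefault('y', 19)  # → 19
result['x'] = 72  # {'f': 52, 'y': 19, 'x': 72}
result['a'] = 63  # {'f': 52, 'y': 19, 'x': 72, 'a': 63}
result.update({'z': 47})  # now {'f': 52, 'y': 19, 'x': 72, 'a': 63, 'z': 47}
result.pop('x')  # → 72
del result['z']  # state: {'f': 52, 'y': 19, 'a': 63}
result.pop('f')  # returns 52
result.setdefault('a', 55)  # 63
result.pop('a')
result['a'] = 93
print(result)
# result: {'y': 19, 'a': 93}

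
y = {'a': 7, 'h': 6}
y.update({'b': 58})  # {'a': 7, 'h': 6, 'b': 58}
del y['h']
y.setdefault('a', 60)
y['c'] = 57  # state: {'a': 7, 'b': 58, 'c': 57}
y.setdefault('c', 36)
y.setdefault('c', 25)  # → 57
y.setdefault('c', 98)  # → 57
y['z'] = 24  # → {'a': 7, 'b': 58, 'c': 57, 'z': 24}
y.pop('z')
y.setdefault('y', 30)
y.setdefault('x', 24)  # 24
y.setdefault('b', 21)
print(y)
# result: {'a': 7, 'b': 58, 'c': 57, 'y': 30, 'x': 24}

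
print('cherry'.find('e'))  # 2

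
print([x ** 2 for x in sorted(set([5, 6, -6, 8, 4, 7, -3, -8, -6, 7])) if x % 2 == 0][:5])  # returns [64, 36, 16, 36, 64]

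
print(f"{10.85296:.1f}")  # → 10.9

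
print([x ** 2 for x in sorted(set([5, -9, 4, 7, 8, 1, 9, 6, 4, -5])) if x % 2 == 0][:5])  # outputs [16, 36, 64]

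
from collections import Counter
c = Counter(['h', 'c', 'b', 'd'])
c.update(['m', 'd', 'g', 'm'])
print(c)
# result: Counter({'d': 2, 'm': 2, 'h': 1, 'c': 1, 'b': 1, 'g': 1})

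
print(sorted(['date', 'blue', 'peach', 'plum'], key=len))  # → ['date', 'blue', 'plum', 'peach']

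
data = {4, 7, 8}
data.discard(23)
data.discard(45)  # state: {4, 7, 8}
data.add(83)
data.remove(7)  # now {4, 8, 83}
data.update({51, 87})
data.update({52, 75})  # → {4, 8, 51, 52, 75, 83, 87}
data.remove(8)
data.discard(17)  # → {4, 51, 52, 75, 83, 87}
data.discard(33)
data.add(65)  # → {4, 51, 52, 65, 75, 83, 87}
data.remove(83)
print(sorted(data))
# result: [4, 51, 52, 65, 75, 87]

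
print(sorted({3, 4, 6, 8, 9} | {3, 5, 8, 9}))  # [3, 4, 5, 6, 8, 9]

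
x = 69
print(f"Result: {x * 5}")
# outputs Result: 345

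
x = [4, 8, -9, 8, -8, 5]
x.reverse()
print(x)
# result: [5, -8, 8, -9, 8, 4]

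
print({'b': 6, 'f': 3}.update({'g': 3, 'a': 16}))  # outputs None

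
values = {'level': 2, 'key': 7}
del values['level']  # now {'key': 7}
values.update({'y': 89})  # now {'key': 7, 'y': 89}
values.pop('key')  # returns 7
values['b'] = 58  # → {'y': 89, 'b': 58}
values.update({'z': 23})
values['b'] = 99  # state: {'y': 89, 'b': 99, 'z': 23}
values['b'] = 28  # {'y': 89, 'b': 28, 'z': 23}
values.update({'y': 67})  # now {'y': 67, 'b': 28, 'z': 23}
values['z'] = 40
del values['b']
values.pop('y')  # 67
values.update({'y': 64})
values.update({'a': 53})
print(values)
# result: {'z': 40, 'y': 64, 'a': 53}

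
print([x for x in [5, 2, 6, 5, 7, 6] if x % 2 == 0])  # [2, 6, 6]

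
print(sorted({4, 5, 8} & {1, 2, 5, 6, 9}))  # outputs [5]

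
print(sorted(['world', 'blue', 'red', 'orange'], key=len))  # ['red', 'blue', 'world', 'orange']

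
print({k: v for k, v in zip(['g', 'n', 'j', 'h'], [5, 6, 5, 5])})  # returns {'g': 5, 'n': 6, 'j': 5, 'h': 5}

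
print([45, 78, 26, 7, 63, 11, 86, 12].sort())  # None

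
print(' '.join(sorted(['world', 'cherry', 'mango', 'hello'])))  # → cherry hello mango world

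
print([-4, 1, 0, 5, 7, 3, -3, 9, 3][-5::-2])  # [7, 0, -4]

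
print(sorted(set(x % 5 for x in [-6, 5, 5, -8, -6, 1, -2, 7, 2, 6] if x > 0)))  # [0, 1, 2]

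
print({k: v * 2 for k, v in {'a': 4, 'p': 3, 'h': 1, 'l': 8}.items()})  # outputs {'a': 8, 'p': 6, 'h': 2, 'l': 16}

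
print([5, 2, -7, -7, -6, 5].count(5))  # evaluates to 2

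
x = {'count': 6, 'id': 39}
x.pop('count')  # 6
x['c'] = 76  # {'id': 39, 'c': 76}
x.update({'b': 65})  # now {'id': 39, 'c': 76, 'b': 65}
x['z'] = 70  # {'id': 39, 'c': 76, 'b': 65, 'z': 70}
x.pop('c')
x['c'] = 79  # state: {'id': 39, 'b': 65, 'z': 70, 'c': 79}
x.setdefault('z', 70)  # 70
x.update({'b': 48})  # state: {'id': 39, 'b': 48, 'z': 70, 'c': 79}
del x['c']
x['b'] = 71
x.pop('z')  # 70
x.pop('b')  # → 71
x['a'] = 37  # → {'id': 39, 'a': 37}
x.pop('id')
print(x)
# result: {'a': 37}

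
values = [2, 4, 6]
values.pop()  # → 6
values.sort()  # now [2, 4]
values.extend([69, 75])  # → [2, 4, 69, 75]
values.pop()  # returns 75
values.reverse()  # [69, 4, 2]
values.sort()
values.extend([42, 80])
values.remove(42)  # [2, 4, 69, 80]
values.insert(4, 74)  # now [2, 4, 69, 80, 74]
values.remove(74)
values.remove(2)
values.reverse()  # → [80, 69, 4]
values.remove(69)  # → [80, 4]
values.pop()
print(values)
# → [80]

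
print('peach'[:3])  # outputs pea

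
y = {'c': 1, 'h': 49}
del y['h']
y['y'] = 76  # {'c': 1, 'y': 76}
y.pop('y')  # 76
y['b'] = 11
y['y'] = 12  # {'c': 1, 'b': 11, 'y': 12}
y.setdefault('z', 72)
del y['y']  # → {'c': 1, 'b': 11, 'z': 72}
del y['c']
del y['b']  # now {'z': 72}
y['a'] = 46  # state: {'z': 72, 'a': 46}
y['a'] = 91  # {'z': 72, 'a': 91}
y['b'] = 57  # {'z': 72, 'a': 91, 'b': 57}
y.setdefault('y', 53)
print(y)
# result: {'z': 72, 'a': 91, 'b': 57, 'y': 53}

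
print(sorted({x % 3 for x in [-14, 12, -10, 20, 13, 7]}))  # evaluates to [0, 1, 2]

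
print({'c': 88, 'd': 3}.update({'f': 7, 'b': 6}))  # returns None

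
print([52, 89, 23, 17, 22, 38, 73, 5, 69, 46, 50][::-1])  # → [50, 46, 69, 5, 73, 38, 22, 17, 23, 89, 52]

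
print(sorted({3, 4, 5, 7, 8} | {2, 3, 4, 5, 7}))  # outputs [2, 3, 4, 5, 7, 8]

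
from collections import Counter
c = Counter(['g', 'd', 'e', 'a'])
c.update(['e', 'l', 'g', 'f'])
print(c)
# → Counter({'g': 2, 'e': 2, 'd': 1, 'a': 1, 'l': 1, 'f': 1})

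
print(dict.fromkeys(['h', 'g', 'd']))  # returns {'h': None, 'g': None, 'd': None}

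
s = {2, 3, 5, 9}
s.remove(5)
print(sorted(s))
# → [2, 3, 9]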